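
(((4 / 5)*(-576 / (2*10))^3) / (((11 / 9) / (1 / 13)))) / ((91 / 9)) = -967458816 / 8133125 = -118.95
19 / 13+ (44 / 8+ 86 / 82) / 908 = 1421645 / 967928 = 1.47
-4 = -4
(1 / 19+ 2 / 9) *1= 0.27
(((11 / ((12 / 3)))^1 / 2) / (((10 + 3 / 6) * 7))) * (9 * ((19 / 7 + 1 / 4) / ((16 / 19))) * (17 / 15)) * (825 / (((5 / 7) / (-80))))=-48658335 / 784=-62064.20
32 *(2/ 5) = 64/ 5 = 12.80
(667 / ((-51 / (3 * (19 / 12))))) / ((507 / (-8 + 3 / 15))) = 12673 / 13260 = 0.96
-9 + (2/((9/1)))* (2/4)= -8.89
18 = 18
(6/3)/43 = 0.05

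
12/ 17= 0.71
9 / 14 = 0.64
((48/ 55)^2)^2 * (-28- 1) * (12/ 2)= -923664384/ 9150625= -100.94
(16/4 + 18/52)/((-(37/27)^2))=-82377/35594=-2.31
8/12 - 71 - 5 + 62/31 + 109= 107/3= 35.67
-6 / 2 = -3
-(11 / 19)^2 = -121 / 361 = -0.34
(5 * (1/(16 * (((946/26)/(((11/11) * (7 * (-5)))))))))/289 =-2275/2187152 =-0.00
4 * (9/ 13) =36/ 13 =2.77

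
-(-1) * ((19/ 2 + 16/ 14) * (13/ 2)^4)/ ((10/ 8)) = 4255589/ 280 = 15198.53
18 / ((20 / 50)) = 45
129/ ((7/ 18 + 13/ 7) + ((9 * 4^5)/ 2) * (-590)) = -16254/ 342558437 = -0.00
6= 6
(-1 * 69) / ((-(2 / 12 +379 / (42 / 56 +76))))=13.52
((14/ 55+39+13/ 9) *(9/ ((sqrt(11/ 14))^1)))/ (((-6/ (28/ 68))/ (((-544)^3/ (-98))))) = -6813630464 *sqrt(154)/ 1815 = -46586738.51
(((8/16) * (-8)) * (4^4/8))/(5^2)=-128/25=-5.12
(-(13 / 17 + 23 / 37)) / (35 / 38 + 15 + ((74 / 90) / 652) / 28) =-13610943360 / 156313106387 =-0.09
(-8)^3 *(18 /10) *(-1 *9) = 41472 /5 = 8294.40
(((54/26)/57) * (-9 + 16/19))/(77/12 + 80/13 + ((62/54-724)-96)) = 150660/408658859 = 0.00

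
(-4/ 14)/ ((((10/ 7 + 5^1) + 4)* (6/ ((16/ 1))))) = -16/ 219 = -0.07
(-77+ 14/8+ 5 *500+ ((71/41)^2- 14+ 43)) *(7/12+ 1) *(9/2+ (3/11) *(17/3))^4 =32736132456377707/6300549376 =5195758.42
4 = 4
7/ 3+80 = 247/ 3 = 82.33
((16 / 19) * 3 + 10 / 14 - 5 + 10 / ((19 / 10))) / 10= 233 / 665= 0.35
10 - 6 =4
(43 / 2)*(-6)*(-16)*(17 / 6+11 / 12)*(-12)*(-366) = 33994080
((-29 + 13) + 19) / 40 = 3 / 40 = 0.08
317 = 317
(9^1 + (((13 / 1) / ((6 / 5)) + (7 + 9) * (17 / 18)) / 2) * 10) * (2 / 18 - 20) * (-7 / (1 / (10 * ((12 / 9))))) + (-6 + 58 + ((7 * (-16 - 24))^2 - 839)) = 81434779 / 243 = 335122.55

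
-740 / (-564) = 185 / 141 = 1.31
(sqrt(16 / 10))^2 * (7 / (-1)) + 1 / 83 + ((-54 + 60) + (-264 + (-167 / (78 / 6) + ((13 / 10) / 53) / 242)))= -39031402221 / 138392540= -282.03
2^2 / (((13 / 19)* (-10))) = -38 / 65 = -0.58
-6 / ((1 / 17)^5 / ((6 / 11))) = -51114852 / 11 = -4646804.73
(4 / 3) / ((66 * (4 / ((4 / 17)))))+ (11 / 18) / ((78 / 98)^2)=0.97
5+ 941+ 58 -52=952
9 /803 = 0.01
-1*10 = -10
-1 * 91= -91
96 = 96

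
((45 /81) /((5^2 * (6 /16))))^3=512 /2460375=0.00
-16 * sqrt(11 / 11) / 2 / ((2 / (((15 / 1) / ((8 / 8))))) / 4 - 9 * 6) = 240 / 1619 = 0.15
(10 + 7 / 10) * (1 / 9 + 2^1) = 2033 / 90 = 22.59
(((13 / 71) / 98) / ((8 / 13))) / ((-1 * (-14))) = 169 / 779296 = 0.00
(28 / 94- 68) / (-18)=1591 / 423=3.76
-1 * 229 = -229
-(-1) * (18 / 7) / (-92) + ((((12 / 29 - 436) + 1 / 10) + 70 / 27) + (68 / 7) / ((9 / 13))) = -264032536 / 630315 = -418.89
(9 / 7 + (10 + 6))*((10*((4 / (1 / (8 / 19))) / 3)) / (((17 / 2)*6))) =38720 / 20349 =1.90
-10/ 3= -3.33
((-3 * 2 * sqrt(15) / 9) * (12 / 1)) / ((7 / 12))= -96 * sqrt(15) / 7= -53.12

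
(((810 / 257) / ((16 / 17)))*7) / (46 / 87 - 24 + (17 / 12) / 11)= -439263 / 437414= -1.00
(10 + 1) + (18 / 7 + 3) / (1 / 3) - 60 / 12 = 159 / 7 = 22.71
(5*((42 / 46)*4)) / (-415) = -84 / 1909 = -0.04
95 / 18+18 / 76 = 943 / 171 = 5.51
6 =6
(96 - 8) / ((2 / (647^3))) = 11916961012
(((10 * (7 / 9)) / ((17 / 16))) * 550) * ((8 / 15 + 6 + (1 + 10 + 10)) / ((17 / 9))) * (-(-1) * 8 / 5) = 93899.15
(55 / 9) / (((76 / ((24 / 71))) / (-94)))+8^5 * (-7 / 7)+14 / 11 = -1458790138 / 44517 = -32769.28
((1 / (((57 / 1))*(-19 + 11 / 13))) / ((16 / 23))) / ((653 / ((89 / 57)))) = -0.00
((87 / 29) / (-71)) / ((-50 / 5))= 3 / 710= 0.00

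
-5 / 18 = -0.28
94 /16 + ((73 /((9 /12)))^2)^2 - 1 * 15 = 58159591655 /648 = 89752456.26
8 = 8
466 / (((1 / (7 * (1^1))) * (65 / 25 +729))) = 8155 / 1829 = 4.46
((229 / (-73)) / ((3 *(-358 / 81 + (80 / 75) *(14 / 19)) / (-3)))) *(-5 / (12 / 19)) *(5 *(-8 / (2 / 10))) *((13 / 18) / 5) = -197.44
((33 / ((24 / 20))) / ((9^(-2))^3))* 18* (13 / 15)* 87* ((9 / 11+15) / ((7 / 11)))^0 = 19834972443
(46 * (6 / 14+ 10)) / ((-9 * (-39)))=3358 / 2457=1.37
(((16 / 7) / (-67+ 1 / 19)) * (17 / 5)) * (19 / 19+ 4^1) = -646 / 1113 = -0.58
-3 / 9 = -1 / 3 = -0.33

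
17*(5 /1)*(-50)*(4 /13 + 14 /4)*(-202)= 42495750 /13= 3268903.85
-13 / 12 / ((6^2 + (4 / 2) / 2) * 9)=-13 / 3996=-0.00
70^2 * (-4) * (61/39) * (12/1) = -4782400/13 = -367876.92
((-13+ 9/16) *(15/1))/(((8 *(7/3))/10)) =-44775/448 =-99.94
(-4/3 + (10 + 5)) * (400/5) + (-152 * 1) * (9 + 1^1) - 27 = -1361/3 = -453.67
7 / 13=0.54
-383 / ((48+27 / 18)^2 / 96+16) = -49024 / 5315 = -9.22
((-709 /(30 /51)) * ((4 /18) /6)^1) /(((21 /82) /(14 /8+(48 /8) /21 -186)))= 848495041 /26460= 32067.08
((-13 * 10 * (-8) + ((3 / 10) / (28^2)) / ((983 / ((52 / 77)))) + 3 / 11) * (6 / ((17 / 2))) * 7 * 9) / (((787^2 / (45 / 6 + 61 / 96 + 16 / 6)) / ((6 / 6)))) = 84726618100731 / 105012676112960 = 0.81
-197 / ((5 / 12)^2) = -28368 / 25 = -1134.72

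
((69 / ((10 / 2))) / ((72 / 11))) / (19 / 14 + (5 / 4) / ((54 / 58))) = 15939 / 20410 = 0.78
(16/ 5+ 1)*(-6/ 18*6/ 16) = -21/ 40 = -0.52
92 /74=46 /37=1.24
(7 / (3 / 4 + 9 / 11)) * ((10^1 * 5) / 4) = 3850 / 69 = 55.80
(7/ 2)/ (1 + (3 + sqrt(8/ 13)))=0.73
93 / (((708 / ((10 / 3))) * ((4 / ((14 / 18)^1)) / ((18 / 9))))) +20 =128525 / 6372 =20.17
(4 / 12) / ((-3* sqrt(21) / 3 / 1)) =-sqrt(21) / 63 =-0.07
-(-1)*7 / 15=7 / 15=0.47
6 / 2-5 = -2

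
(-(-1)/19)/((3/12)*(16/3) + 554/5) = 15/31958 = 0.00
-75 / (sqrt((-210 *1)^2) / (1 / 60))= -1 / 168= -0.01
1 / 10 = 0.10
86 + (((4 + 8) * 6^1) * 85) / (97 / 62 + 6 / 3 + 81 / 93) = 1465.78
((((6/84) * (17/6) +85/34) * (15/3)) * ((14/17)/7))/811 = 1135/579054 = 0.00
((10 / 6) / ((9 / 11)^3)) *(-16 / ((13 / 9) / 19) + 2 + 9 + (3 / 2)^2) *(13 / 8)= -68247025 / 69984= -975.18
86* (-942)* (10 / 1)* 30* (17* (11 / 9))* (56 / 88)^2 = -2249433200 / 11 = -204493927.27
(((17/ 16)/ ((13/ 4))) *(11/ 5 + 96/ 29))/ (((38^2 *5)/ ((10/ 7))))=13583/ 38107160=0.00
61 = 61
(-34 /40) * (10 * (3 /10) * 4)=-51 /5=-10.20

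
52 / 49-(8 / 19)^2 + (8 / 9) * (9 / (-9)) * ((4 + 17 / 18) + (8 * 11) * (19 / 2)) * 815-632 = -873796629952 / 1432809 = -609848.65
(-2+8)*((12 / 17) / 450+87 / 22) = 23.74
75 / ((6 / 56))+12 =712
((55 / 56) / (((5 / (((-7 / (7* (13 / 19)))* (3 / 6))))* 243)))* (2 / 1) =-209 / 176904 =-0.00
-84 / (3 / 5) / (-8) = 35 / 2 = 17.50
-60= -60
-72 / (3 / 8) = -192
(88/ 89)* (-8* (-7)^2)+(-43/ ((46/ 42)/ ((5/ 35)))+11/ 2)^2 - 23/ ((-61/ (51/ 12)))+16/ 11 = -12147717519/ 31591351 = -384.53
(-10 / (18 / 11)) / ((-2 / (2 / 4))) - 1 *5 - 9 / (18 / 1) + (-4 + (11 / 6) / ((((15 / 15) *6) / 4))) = -6.75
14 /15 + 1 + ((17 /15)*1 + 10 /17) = 932 /255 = 3.65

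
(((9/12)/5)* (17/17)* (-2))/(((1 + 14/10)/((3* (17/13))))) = -51/104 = -0.49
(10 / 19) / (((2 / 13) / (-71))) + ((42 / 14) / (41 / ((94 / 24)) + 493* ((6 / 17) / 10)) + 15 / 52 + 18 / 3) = -510081181 / 2156804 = -236.50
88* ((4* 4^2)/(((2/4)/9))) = 101376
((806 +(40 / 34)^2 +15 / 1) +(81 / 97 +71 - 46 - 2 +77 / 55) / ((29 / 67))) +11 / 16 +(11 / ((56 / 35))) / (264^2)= 181594483242101 / 206035822080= 881.37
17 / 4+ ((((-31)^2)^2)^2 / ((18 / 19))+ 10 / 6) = 32409859422971 / 36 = 900273872860.31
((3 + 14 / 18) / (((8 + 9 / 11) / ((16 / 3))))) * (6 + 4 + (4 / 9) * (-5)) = 418880 / 23571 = 17.77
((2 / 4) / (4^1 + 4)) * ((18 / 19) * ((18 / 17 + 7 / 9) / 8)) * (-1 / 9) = -281 / 186048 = -0.00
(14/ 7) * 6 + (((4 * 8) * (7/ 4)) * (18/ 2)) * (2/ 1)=1020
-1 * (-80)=80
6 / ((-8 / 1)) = -3 / 4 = -0.75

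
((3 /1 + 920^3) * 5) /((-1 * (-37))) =3893440015 /37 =105228108.51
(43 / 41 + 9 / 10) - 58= -22981 / 410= -56.05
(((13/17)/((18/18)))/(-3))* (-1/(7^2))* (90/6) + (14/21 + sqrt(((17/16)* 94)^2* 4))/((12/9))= 2004405/13328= 150.39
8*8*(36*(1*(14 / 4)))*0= 0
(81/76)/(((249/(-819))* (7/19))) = -3159/332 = -9.52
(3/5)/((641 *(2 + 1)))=1/3205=0.00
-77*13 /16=-62.56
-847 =-847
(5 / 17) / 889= 5 / 15113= 0.00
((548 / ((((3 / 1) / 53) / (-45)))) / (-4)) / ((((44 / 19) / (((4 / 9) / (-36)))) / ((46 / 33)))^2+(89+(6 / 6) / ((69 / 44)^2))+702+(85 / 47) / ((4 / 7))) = 35192565570420 / 6107924010023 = 5.76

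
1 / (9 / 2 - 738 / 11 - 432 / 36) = -22 / 1641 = -0.01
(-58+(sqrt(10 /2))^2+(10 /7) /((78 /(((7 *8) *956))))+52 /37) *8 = 10723432 /1443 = 7431.35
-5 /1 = -5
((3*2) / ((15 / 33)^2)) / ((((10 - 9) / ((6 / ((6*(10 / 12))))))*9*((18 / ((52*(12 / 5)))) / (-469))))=-23607584 / 1875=-12590.71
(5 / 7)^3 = 125 / 343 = 0.36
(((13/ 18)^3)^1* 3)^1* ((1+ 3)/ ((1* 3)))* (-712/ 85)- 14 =-1649642/ 61965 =-26.62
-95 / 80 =-19 / 16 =-1.19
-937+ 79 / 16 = -932.06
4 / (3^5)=4 / 243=0.02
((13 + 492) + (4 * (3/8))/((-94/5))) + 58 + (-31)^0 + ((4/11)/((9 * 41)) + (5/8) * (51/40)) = 6894909503/12209472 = 564.72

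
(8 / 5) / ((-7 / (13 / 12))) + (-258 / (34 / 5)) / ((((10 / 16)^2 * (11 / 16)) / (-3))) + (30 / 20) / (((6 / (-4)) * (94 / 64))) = 390279422 / 922845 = 422.91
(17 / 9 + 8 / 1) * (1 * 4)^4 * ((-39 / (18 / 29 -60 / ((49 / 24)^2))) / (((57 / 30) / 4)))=412471055360 / 27332127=15091.07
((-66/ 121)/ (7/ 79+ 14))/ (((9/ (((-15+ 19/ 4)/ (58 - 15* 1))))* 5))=3239/ 15793470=0.00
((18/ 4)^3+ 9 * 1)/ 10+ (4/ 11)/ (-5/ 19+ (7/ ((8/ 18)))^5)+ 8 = 298891046287567/ 16593534493360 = 18.01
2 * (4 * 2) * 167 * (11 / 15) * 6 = 58784 / 5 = 11756.80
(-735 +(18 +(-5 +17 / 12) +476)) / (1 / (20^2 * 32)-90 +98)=-9392000 / 307203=-30.57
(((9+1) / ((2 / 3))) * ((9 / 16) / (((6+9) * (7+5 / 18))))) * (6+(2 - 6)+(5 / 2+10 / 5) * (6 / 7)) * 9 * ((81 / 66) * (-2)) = -807003 / 80696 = -10.00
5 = 5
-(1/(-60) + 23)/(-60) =1379/3600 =0.38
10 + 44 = 54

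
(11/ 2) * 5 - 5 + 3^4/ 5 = 38.70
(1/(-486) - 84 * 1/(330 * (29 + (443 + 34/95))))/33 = -0.00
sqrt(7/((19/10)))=sqrt(1330)/19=1.92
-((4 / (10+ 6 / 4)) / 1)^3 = -512 / 12167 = -0.04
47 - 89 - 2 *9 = -60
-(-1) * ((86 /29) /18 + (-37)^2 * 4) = 1429279 /261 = 5476.16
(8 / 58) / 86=2 / 1247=0.00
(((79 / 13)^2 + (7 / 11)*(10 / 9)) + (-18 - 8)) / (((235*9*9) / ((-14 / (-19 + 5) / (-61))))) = -194683 / 19426949685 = -0.00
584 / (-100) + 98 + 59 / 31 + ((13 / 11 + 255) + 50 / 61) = 182562429 / 520025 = 351.06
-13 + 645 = 632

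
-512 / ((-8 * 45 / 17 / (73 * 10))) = 158848 / 9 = 17649.78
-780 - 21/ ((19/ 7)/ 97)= -29079/ 19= -1530.47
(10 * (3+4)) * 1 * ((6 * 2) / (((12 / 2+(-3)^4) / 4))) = 1120 / 29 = 38.62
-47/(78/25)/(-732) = 1175/57096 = 0.02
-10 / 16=-5 / 8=-0.62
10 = 10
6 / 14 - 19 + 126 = 752 / 7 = 107.43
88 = 88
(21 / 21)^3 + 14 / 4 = 4.50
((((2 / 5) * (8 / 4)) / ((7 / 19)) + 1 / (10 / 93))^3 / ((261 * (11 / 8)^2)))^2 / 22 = 53269647653728 / 125224492640625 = 0.43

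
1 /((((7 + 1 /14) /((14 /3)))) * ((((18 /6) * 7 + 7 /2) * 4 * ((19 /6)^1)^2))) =8 /11913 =0.00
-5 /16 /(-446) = 5 /7136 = 0.00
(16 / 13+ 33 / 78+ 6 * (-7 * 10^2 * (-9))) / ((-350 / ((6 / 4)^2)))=-8845587 / 36400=-243.01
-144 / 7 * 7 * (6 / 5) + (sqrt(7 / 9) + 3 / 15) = -171.72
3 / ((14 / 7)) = 3 / 2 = 1.50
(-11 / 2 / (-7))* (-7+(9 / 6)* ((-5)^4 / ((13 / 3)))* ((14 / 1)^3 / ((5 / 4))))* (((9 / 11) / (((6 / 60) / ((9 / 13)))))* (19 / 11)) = 6786889965 / 1859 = 3650828.38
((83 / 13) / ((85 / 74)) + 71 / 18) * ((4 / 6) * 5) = 189011 / 5967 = 31.68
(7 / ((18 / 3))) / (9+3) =7 / 72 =0.10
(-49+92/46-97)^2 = 20736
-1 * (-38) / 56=19 / 28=0.68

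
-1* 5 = -5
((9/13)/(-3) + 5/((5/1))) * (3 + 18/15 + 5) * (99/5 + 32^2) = 480148/65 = 7386.89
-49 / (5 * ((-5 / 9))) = 441 / 25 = 17.64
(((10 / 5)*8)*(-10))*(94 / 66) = -7520 / 33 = -227.88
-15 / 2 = -7.50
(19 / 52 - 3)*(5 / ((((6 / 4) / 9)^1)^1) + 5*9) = -10275 / 52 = -197.60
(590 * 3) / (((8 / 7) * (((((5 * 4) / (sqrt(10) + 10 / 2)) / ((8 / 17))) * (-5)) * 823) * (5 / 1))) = -1239 / 139910-1239 * sqrt(10) / 699550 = -0.01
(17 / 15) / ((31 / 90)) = 102 / 31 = 3.29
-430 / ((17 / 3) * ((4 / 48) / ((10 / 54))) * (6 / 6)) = -8600 / 51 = -168.63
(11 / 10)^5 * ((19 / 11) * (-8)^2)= 556358 / 3125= 178.03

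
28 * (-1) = -28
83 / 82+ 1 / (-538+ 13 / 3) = 132637 / 131282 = 1.01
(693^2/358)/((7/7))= 480249/358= 1341.48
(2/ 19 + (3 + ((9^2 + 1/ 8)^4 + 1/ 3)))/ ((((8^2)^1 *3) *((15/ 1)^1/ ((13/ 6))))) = 131461029695749/ 4034396160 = 32585.06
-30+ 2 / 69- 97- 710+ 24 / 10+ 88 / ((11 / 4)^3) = -34662527 / 41745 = -830.34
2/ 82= 1/ 41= 0.02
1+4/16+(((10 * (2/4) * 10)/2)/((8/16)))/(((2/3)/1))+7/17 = 5213/68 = 76.66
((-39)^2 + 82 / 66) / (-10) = -25117 / 165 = -152.22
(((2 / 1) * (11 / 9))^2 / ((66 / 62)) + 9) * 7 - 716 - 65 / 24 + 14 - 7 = -1184705 / 1944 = -609.42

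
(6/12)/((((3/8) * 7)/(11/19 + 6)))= 500/399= 1.25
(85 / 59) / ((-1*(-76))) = 0.02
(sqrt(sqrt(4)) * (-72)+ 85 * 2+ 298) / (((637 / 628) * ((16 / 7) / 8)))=11304 / 7 - 22608 * sqrt(2) / 91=1263.51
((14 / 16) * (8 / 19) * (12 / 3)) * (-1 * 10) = -280 / 19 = -14.74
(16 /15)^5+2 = 2567326 /759375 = 3.38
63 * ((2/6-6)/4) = -357/4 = -89.25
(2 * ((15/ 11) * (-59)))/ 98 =-885/ 539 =-1.64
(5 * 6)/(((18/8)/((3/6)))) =20/3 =6.67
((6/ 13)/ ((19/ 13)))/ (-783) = -2/ 4959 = -0.00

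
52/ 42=26/ 21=1.24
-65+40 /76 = -1225 /19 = -64.47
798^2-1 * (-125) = 636929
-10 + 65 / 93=-865 / 93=-9.30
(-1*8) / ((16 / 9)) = -9 / 2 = -4.50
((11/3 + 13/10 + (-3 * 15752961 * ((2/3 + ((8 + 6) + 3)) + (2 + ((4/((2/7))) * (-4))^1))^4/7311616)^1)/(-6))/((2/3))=1235365569209453/438696960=2815988.44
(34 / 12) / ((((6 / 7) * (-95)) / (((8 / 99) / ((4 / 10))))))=-119 / 16929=-0.01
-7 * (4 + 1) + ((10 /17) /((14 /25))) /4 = -16535 /476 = -34.74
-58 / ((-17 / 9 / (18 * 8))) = 75168 / 17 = 4421.65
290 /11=26.36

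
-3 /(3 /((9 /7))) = -1.29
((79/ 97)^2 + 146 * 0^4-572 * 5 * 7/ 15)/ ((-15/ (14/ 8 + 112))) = 3426597083/ 338724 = 10116.19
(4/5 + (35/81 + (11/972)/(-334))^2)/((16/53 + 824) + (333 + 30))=27557999643313/33161372371535040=0.00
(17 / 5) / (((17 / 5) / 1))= 1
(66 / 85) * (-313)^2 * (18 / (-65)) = -116387172 / 5525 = -21065.55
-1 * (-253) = 253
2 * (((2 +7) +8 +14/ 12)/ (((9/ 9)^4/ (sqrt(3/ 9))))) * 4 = 436 * sqrt(3)/ 9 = 83.91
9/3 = 3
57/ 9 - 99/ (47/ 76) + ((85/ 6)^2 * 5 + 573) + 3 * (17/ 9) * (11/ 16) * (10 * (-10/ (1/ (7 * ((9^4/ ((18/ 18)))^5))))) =-28049101951408478647193491/ 846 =-33154966845636499582971.03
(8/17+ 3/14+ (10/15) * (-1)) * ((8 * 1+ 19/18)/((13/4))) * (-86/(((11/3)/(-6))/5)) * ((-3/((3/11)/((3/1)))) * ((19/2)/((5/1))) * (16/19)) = -1884.77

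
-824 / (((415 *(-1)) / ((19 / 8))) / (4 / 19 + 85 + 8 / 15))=2517011 / 6225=404.34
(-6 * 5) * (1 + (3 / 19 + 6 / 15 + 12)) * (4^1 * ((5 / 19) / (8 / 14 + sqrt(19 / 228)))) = -51932160 / 51623 + 15146880 * sqrt(3) / 51623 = -497.78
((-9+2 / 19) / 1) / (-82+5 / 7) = 1183 / 10811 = 0.11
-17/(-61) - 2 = -1.72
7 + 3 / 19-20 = -244 / 19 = -12.84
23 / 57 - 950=-54127 / 57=-949.60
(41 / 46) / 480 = 41 / 22080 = 0.00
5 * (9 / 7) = 45 / 7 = 6.43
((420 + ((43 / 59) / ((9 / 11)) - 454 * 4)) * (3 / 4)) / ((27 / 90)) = -3704015 / 1062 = -3487.77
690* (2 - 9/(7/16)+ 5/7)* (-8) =690000/7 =98571.43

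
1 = 1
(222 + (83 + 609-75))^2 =703921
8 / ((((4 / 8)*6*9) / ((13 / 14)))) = 52 / 189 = 0.28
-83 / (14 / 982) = -40753 / 7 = -5821.86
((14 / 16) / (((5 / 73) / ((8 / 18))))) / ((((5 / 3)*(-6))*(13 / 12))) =-511 / 975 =-0.52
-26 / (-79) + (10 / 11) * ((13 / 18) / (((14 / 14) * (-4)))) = 5161 / 31284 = 0.16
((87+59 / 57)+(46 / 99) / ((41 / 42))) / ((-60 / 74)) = -42094049 / 385605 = -109.16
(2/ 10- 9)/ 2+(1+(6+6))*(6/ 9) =4.27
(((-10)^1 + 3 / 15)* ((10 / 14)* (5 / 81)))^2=1225 / 6561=0.19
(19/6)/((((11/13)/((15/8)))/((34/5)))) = 4199/88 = 47.72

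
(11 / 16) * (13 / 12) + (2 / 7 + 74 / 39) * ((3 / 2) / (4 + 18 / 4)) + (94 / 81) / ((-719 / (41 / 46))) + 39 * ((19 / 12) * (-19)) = -155447815248161 / 132620918976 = -1172.12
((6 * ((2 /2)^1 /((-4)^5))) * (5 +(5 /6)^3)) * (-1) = 1205 /36864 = 0.03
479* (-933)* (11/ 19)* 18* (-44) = 204918620.21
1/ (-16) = -1/ 16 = -0.06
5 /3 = 1.67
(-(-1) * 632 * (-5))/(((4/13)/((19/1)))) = -195130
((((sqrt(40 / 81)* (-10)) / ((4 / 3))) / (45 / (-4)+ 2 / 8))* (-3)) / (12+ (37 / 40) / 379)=-75800* sqrt(10) / 2001527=-0.12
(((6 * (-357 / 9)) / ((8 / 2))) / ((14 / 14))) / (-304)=119 / 608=0.20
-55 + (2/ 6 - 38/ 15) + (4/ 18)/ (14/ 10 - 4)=-33512/ 585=-57.29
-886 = -886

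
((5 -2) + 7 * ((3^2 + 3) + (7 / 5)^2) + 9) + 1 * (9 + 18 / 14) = 21001 / 175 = 120.01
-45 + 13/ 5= -212/ 5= -42.40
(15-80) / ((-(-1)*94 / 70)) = -2275 / 47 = -48.40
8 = 8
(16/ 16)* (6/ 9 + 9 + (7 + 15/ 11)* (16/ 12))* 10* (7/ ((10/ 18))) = 28854/ 11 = 2623.09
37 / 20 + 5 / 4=31 / 10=3.10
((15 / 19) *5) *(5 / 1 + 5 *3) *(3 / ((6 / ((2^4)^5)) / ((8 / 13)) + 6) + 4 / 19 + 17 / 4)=395313702875 / 1009430727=391.62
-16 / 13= -1.23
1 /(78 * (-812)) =-1 /63336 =-0.00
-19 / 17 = -1.12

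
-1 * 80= -80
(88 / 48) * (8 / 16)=11 / 12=0.92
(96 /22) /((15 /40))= 128 /11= 11.64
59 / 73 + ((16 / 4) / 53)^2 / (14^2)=0.81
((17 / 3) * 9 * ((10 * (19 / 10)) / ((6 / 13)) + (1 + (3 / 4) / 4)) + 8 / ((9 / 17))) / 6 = 313225 / 864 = 362.53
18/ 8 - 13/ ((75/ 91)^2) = -379987/ 22500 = -16.89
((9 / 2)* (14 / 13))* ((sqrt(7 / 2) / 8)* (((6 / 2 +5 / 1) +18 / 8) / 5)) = 2583* sqrt(14) / 4160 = 2.32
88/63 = 1.40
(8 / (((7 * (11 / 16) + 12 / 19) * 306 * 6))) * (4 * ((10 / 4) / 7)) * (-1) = -1216 / 1063503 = -0.00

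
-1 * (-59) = 59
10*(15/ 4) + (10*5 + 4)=183/ 2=91.50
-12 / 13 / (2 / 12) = -72 / 13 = -5.54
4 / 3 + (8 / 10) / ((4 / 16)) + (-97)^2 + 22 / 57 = 2682967 / 285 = 9413.92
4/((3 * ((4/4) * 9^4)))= 4/19683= 0.00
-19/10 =-1.90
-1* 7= -7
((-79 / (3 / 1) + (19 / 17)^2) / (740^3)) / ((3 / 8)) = -5437 / 32937113250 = -0.00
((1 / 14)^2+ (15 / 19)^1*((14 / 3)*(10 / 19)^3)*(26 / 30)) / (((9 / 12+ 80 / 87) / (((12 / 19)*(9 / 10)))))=56474600058 / 352460312155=0.16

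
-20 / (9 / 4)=-80 / 9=-8.89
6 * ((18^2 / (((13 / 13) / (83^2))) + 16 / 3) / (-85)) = -13392248 / 85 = -157555.86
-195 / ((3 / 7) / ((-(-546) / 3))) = -82810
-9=-9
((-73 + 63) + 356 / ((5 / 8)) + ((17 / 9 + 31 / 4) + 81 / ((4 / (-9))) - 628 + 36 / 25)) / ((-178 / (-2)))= -107807 / 40050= -2.69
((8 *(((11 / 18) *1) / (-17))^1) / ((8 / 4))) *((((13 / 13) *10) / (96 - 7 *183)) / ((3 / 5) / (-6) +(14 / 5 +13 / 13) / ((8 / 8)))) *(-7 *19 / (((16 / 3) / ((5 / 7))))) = -5225 / 894438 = -0.01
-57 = -57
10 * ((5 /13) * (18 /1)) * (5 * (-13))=-4500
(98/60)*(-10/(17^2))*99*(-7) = 11319/289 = 39.17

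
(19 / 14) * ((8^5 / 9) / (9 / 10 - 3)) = -3112960 / 1323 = -2352.96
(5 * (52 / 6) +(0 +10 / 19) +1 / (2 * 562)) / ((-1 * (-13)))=2810057 / 832884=3.37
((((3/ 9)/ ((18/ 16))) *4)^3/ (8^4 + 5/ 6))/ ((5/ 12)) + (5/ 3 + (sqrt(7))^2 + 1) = 2598596749/ 268793235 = 9.67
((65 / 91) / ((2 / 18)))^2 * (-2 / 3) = -27.55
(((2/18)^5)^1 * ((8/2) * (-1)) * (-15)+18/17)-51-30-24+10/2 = -33106466/334611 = -98.94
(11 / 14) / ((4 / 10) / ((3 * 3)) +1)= 495 / 658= 0.75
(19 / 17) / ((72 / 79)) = 1501 / 1224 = 1.23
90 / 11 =8.18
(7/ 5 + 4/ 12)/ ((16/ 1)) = 13/ 120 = 0.11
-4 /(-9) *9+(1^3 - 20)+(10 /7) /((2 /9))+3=-39 /7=-5.57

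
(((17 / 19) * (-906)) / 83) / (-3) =5134 / 1577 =3.26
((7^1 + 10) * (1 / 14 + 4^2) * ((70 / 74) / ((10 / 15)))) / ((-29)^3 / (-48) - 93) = 27540 / 29489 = 0.93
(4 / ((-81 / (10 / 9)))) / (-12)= 10 / 2187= 0.00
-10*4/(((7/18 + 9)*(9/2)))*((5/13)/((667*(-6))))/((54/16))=3200/118697319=0.00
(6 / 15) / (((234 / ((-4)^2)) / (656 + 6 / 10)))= 52528 / 2925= 17.96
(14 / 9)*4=56 / 9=6.22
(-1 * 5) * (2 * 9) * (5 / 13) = -450 / 13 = -34.62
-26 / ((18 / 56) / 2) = -1456 / 9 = -161.78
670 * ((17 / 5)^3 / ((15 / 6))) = 10533.47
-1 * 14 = -14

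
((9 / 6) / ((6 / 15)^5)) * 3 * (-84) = -590625 / 16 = -36914.06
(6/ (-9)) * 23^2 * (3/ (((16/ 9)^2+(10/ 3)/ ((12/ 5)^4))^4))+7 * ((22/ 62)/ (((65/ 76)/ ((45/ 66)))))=-314615994372460797776706/ 42653396625808519409443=-7.38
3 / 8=0.38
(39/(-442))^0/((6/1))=1/6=0.17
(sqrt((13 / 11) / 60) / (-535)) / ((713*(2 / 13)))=-0.00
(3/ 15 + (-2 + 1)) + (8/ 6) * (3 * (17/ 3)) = 328/ 15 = 21.87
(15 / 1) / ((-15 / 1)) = -1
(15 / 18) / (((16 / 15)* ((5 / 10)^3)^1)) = 25 / 4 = 6.25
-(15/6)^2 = -25/4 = -6.25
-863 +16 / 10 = -4307 / 5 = -861.40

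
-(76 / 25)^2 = -5776 / 625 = -9.24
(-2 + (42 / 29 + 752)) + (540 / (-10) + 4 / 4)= 20255 / 29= 698.45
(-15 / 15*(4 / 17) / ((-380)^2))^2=1 / 376627690000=0.00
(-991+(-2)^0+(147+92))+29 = -722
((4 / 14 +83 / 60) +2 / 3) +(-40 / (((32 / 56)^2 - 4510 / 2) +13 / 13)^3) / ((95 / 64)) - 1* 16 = -1223685449732671217 / 89553561417715500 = -13.66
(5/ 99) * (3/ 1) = 0.15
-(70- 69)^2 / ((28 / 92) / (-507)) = 11661 / 7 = 1665.86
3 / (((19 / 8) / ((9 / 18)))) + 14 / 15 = 446 / 285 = 1.56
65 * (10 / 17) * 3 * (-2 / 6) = -38.24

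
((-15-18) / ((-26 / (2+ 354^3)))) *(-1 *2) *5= -7319707890 / 13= -563054453.08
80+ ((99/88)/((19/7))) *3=12349/152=81.24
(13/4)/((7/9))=117/28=4.18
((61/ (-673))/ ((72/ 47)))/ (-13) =2867/ 629928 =0.00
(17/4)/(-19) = -17/76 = -0.22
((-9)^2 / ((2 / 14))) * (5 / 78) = 945 / 26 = 36.35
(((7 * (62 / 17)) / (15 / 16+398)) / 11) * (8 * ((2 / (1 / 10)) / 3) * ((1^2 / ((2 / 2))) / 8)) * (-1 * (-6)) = 277760 / 1193621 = 0.23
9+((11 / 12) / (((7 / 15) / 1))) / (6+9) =767 / 84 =9.13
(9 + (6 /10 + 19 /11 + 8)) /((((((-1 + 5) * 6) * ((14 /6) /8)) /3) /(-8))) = -25512 /385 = -66.26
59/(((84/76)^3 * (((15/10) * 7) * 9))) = 809362/1750329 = 0.46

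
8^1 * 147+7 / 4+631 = 1808.75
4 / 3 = 1.33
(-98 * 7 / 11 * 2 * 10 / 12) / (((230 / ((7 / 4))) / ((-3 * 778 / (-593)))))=-933989 / 300058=-3.11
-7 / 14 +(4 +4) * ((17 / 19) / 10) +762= 762.22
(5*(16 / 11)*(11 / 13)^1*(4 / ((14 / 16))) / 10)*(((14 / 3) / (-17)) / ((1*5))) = -512 / 3315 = -0.15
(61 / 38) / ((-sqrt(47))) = -61 * sqrt(47) / 1786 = -0.23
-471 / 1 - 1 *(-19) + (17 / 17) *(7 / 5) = -2253 / 5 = -450.60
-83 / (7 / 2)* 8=-1328 / 7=-189.71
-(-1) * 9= 9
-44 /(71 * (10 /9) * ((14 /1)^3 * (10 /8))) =-99 /608825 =-0.00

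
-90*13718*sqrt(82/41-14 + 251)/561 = -411540*sqrt(239)/187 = -34022.75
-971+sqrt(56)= -971+2 * sqrt(14)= -963.52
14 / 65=0.22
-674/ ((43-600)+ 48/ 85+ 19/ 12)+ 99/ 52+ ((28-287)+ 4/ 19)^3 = -3498494433552283575/ 201855897932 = -17331643.36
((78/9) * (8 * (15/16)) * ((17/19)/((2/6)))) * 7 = 23205/19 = 1221.32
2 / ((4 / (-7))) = -7 / 2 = -3.50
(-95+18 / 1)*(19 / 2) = -1463 / 2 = -731.50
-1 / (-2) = 1 / 2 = 0.50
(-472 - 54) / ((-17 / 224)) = 117824 / 17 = 6930.82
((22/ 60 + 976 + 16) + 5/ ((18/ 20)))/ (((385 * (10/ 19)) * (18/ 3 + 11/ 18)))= 1706447/ 2290750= 0.74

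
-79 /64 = -1.23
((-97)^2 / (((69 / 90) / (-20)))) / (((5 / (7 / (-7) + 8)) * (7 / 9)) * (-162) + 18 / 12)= 3763600 / 1357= 2773.47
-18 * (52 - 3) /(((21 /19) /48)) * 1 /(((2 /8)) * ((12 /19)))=-242592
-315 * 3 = -945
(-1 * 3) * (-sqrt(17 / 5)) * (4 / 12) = sqrt(85) / 5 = 1.84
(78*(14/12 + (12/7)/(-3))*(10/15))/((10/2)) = 130/21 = 6.19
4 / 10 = 2 / 5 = 0.40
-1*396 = -396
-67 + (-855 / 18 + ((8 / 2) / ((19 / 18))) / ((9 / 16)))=-4095 / 38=-107.76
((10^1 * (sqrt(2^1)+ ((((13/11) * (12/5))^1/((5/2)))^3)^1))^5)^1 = 83082413100701166370129625521792 * sqrt(2)/11972154147037506103515625+ 12217776788579443089075203843239515979776/1244916966383353173732757568359375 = 19628259.72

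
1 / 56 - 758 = -42447 / 56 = -757.98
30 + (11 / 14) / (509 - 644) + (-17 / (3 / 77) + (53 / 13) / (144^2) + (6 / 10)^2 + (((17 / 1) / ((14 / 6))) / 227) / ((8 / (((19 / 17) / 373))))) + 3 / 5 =-1619206587687131 / 3994303622400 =-405.38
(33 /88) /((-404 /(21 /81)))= -7 /29088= -0.00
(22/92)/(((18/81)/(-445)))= -44055/92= -478.86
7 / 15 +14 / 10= 28 / 15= 1.87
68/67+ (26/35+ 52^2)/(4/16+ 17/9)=1265.57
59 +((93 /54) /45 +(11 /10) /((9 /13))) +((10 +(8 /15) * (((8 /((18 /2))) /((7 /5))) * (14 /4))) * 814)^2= 302157248906 /3645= 82896364.58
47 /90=0.52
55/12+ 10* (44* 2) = 10615/12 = 884.58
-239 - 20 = -259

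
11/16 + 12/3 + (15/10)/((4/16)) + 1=187/16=11.69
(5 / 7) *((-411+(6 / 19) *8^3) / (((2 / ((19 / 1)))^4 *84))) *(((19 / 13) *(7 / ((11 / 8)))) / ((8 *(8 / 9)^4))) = -6750509859495 / 262406144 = -25725.43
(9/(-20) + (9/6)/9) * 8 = -34/15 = -2.27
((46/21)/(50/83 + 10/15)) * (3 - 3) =0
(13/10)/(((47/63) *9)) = 91/470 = 0.19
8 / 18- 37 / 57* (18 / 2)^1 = -923 / 171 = -5.40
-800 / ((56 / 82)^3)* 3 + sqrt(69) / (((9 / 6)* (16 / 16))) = -5169075 / 686 + 2* sqrt(69) / 3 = -7529.56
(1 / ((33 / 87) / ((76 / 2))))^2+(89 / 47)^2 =2683576877 / 267289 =10039.98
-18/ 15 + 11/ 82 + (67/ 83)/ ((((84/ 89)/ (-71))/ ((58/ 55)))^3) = -16904365248587899597/ 41946708573000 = -402996.23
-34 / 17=-2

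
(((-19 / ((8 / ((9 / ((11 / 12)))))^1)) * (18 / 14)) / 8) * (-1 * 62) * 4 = 143127 / 154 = 929.40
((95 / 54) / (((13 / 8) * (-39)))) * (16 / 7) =-6080 / 95823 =-0.06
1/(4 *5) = 1/20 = 0.05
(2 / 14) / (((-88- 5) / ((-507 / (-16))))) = -169 / 3472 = -0.05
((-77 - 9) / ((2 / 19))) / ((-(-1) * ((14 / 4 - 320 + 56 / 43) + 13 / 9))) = 632358 / 242845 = 2.60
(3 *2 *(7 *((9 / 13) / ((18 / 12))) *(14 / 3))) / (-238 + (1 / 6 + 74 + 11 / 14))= -3087 / 5564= -0.55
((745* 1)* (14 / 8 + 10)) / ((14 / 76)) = 665285 / 14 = 47520.36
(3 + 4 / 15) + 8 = 169 / 15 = 11.27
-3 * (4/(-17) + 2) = -90/17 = -5.29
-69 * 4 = -276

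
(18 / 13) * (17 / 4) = 153 / 26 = 5.88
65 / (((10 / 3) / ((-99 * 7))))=-27027 / 2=-13513.50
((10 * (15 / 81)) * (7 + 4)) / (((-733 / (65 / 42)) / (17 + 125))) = -6.11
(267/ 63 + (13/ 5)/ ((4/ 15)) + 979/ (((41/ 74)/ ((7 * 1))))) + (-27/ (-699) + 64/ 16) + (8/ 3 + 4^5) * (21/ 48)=10300292053/ 802452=12836.02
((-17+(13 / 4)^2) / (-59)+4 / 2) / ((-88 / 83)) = -15023 / 7552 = -1.99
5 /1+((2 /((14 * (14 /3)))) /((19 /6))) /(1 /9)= 5.09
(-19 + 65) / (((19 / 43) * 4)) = 989 / 38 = 26.03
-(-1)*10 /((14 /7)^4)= 5 /8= 0.62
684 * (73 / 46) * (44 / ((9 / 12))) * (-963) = -1410479136 / 23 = -61325179.83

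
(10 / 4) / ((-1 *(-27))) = 5 / 54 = 0.09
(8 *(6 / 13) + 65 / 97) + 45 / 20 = 33353 / 5044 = 6.61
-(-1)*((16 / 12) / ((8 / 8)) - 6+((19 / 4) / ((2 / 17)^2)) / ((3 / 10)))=27343 / 24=1139.29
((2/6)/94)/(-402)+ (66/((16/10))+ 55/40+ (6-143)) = -21397457/226728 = -94.38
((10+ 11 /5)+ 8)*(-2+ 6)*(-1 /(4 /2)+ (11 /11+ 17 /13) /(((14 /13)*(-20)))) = -1717 /35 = -49.06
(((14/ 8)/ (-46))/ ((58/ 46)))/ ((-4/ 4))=7/ 232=0.03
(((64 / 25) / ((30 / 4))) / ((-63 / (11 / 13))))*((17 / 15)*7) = -23936 / 658125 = -0.04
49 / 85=0.58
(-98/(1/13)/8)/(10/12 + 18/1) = -1911/226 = -8.46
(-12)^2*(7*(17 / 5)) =17136 / 5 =3427.20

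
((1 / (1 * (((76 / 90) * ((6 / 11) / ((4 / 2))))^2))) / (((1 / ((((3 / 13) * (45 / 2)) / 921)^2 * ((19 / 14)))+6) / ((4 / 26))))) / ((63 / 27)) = 165391875 / 3085239308788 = 0.00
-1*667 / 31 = -667 / 31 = -21.52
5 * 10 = 50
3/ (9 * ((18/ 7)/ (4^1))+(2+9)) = 42/ 235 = 0.18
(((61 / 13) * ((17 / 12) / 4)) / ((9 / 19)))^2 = 388208209 / 31539456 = 12.31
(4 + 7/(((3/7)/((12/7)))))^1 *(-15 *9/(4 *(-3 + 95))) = -270/23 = -11.74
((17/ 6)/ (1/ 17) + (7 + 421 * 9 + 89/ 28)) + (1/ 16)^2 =20683349/ 5376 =3847.35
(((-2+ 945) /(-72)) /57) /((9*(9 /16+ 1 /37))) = -69782 /1611333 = -0.04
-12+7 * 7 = 37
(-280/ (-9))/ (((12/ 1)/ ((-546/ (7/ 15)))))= -9100/ 3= -3033.33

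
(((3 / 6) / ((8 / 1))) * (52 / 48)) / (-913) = -13 / 175296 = -0.00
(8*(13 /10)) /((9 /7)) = 364 /45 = 8.09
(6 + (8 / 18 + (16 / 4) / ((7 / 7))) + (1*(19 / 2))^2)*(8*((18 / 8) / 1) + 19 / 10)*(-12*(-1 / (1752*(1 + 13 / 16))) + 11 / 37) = 39108475 / 64824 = 603.30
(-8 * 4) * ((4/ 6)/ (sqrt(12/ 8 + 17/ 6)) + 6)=-202.25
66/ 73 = 0.90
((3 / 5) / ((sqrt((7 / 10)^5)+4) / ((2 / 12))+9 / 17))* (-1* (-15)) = 59075000 / 159389259 - 708050* sqrt(70) / 159389259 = 0.33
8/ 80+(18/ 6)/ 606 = 53/ 505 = 0.10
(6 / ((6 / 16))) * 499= 7984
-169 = -169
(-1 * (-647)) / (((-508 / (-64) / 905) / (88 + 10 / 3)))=2566985440 / 381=6737494.59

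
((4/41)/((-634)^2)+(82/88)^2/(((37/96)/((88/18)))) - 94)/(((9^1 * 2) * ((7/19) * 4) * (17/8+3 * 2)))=-1133127655901/2942889199965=-0.39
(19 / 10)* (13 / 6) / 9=247 / 540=0.46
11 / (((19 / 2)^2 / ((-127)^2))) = 709676 / 361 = 1965.86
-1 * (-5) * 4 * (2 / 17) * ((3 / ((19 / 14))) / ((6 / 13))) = 3640 / 323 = 11.27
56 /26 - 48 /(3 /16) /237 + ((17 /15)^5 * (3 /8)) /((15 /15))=3691093139 /2079675000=1.77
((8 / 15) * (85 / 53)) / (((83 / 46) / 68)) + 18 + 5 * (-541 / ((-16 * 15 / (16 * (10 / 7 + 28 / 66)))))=1171722026 / 3048507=384.36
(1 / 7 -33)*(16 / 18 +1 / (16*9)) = -4945 / 168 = -29.43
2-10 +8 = 0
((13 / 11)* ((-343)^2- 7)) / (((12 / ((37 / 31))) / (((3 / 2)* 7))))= 198050307 / 1364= 145198.17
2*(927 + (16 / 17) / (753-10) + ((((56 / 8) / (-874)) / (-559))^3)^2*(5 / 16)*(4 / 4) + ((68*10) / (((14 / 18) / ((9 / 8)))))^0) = 2550619819022910192921110166602593827712099 / 1374254492143654758895493241969569504768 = 1856.00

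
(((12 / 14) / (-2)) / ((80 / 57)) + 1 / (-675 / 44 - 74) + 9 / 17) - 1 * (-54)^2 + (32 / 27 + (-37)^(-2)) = -4031682720160651 / 1383270784560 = -2914.60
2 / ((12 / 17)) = 17 / 6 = 2.83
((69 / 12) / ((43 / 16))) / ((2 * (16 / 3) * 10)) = 0.02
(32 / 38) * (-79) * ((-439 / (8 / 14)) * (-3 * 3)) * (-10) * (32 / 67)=2796675840 / 1273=2196917.39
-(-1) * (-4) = -4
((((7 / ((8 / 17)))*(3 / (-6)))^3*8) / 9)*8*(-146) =123016607 / 288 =427141.00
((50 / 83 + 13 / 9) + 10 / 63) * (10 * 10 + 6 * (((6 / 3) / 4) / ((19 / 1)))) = 1155121 / 5229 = 220.91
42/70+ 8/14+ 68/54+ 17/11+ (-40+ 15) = -218543/10395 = -21.02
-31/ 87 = -0.36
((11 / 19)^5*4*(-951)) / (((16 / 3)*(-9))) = 51053167 / 9904396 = 5.15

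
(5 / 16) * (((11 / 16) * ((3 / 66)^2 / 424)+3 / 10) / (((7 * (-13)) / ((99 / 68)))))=-4029741 / 2686681088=-0.00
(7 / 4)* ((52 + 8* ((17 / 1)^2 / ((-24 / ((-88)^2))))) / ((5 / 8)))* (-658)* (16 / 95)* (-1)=-231468534.12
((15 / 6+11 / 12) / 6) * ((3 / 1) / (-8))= -41 / 192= -0.21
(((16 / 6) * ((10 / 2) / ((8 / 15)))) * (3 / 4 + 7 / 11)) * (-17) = -25925 / 44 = -589.20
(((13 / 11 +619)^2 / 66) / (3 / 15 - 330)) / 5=-7756614 / 2194819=-3.53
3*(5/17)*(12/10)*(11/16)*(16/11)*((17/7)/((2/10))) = 90/7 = 12.86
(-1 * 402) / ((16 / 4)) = -201 / 2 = -100.50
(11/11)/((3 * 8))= 1/24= 0.04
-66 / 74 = -33 / 37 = -0.89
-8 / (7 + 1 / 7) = -28 / 25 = -1.12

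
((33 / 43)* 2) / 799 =66 / 34357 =0.00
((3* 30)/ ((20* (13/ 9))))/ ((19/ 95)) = 405/ 26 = 15.58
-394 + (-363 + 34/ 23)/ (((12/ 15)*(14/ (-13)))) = 33003/ 1288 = 25.62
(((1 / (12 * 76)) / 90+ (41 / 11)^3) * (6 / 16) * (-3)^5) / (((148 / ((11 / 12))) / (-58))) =1476486659871 / 871045120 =1695.07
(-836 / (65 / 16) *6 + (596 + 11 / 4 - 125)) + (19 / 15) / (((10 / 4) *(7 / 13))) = -20748457 / 27300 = -760.02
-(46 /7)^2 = -2116 /49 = -43.18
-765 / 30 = -51 / 2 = -25.50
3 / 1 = 3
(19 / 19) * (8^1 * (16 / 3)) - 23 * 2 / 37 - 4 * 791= -346606 / 111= -3122.58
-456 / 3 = -152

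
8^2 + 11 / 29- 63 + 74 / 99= 6106 / 2871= 2.13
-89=-89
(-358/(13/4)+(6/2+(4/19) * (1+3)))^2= 689535081/61009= 11302.19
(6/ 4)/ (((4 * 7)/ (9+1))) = 15/ 28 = 0.54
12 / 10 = 6 / 5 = 1.20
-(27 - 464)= 437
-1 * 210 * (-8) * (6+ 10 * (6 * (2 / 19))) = 393120 / 19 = 20690.53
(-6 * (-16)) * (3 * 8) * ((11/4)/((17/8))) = 50688/17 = 2981.65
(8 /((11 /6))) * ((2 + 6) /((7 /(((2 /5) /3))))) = 256 /385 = 0.66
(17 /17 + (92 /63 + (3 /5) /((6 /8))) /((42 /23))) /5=14803 /33075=0.45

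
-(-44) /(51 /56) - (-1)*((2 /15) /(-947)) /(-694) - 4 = 3713281717 /83795295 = 44.31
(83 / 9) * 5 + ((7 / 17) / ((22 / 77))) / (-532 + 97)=2045803 / 44370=46.11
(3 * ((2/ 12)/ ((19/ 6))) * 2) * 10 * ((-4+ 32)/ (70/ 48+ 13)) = 40320/ 6593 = 6.12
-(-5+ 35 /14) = 5 /2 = 2.50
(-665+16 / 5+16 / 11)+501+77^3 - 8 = 25100111 / 55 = 456365.65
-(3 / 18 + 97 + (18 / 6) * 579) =-11005 / 6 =-1834.17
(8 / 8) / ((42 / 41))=41 / 42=0.98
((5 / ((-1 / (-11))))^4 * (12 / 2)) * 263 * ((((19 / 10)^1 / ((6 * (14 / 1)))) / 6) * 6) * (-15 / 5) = -27435403875 / 28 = -979835852.68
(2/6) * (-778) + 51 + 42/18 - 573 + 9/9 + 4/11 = -8554/11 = -777.64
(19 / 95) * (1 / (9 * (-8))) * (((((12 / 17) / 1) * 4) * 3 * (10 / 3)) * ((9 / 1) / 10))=-6 / 85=-0.07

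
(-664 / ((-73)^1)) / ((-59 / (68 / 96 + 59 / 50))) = -94039 / 323025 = -0.29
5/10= 0.50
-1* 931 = -931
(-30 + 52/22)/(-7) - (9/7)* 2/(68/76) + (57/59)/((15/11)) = 688351/386155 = 1.78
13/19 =0.68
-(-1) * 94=94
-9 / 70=-0.13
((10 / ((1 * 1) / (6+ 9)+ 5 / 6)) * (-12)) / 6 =-200 / 9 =-22.22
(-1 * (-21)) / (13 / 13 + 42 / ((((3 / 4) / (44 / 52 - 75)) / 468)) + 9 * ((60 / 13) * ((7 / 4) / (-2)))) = -546 / 50529943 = -0.00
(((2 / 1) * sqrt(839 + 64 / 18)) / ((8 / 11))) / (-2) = -11 * sqrt(7583) / 24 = -39.91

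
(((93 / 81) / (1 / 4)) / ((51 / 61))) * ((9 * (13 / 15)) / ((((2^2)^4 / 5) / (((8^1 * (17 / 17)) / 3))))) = 24583 / 11016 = 2.23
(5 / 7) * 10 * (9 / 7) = 9.18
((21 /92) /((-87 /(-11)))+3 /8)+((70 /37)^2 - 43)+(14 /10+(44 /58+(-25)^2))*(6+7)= 8114.05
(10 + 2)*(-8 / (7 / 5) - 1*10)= -1320 / 7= -188.57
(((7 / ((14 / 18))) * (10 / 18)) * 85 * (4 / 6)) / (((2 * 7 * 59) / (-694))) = -294950 / 1239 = -238.05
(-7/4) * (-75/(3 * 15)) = 35/12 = 2.92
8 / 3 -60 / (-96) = 79 / 24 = 3.29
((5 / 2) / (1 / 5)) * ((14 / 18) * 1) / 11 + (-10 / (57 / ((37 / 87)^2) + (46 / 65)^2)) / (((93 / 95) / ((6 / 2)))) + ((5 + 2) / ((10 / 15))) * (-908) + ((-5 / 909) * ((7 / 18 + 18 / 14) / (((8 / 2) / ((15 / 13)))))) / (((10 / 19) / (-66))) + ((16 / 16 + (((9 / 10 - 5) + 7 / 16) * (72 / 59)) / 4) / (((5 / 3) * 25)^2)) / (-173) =-71176879913183664026167825973 / 7466461294207144447968750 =-9532.88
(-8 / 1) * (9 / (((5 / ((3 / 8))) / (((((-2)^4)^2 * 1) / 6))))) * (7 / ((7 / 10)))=-2304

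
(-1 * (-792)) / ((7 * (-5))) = -792 / 35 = -22.63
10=10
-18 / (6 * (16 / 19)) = -57 / 16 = -3.56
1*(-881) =-881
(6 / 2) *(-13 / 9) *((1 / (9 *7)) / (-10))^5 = 13 / 297730962900000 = 0.00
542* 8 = 4336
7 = 7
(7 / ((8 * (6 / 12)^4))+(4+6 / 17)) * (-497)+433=-147703 / 17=-8688.41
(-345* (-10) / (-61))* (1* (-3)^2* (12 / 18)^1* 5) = -103500 / 61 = -1696.72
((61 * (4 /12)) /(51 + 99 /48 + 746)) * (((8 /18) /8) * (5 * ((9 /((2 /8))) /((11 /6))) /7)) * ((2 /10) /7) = 3904 /6891115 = 0.00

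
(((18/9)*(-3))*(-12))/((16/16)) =72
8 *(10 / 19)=80 / 19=4.21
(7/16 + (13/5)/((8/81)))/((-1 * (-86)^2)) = -2141/591680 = -0.00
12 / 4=3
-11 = -11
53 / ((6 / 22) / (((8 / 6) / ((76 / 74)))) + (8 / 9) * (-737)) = -388278 / 4797805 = -0.08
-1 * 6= -6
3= 3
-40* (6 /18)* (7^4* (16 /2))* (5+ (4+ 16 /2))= -13061440 /3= -4353813.33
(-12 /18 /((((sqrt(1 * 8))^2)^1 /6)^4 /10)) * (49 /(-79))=6615 /5056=1.31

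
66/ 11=6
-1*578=-578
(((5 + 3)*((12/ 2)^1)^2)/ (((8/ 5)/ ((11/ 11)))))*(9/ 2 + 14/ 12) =1020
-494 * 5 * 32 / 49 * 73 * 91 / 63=-75008960 / 441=-170088.34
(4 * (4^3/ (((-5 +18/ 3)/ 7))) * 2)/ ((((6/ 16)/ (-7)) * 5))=-200704/ 15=-13380.27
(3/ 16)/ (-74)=-3/ 1184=-0.00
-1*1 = -1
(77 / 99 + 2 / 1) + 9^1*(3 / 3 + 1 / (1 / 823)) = 66769 / 9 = 7418.78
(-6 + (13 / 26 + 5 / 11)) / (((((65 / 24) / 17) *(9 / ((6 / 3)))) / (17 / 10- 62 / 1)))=1517148 / 3575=424.38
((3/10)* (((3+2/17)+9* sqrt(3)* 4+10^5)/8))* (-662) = -1688152629/680-8937* sqrt(3)/10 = -2484125.33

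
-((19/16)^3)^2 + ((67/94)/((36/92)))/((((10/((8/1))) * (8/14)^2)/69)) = 3608971212359/11827937280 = 305.12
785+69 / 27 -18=6926 / 9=769.56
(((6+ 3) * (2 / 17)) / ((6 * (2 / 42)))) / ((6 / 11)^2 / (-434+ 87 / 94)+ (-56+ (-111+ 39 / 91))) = -2172272949 / 97639392254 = -0.02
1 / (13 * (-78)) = -1 / 1014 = -0.00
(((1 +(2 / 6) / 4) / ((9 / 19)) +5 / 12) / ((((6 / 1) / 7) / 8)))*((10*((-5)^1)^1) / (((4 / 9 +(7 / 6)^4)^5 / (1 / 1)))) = -19.73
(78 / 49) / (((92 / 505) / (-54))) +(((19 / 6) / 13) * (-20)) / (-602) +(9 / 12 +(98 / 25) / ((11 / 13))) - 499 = -2007148978441 / 2078976900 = -965.45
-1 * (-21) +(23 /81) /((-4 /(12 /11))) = 6214 /297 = 20.92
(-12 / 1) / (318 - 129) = -4 / 63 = -0.06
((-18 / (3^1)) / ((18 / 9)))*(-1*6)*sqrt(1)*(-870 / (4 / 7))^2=83448225 / 2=41724112.50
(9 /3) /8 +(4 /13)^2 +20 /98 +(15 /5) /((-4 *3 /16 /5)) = -1280325 /66248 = -19.33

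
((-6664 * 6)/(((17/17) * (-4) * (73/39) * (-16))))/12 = -32487/1168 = -27.81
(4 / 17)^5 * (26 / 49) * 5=0.00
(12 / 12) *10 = 10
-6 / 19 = -0.32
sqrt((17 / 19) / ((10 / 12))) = sqrt(9690) / 95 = 1.04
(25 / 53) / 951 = 25 / 50403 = 0.00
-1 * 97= -97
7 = 7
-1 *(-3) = 3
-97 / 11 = -8.82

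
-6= -6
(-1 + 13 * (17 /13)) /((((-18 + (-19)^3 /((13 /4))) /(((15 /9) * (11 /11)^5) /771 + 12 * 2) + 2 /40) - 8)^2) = 3333639691782400 /1945377324708729921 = 0.00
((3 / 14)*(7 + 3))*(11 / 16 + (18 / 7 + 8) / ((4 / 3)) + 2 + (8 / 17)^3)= 88483515 / 3851792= 22.97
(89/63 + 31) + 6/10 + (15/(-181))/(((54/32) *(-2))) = 209291/6335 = 33.04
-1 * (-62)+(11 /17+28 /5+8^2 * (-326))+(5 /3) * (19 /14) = -74232763 /3570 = -20793.49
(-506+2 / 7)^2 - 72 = 12528072 / 49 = 255674.94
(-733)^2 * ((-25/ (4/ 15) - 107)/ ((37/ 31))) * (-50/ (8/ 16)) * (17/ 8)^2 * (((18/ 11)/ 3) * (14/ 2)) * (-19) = -3505122901054425/ 1184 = -2960407855620.29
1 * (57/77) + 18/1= 1443/77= 18.74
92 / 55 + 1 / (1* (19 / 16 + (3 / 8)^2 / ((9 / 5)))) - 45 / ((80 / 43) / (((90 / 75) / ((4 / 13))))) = -13096759 / 142560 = -91.87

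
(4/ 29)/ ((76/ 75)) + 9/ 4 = 5259/ 2204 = 2.39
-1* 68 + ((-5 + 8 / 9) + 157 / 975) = -210454 / 2925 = -71.95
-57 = -57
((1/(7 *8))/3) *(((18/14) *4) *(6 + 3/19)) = 351/1862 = 0.19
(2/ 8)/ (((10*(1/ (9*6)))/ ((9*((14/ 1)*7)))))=11907/ 10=1190.70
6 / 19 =0.32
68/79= 0.86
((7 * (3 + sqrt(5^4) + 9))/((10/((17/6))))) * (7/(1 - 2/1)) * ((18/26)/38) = -9.36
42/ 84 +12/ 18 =1.17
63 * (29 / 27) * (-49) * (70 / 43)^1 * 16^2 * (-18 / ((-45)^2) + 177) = -1419691861504 / 5805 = -244563628.17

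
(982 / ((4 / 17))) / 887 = 8347 / 1774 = 4.71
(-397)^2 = 157609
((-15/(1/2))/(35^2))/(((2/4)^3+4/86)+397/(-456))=0.04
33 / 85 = 0.39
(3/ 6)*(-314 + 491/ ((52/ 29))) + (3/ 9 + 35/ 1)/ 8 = -4889/ 312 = -15.67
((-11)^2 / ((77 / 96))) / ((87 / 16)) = 5632 / 203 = 27.74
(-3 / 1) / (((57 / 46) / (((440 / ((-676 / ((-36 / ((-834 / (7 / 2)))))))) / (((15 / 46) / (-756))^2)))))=1279650.71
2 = 2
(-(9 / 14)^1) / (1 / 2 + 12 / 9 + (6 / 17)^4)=-2255067 / 6485549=-0.35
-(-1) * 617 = 617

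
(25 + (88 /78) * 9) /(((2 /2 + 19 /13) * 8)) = 457 /256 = 1.79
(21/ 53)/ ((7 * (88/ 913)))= 0.59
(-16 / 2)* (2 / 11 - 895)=78744 / 11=7158.55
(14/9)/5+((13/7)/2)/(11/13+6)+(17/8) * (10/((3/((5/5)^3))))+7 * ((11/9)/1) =200427/12460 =16.09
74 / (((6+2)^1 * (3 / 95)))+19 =3743 / 12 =311.92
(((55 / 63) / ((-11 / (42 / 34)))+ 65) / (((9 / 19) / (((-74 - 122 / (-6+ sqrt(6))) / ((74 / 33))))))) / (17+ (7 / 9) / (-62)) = -1063696304 / 5962291+ 261634978 * sqrt(6) / 17886873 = -142.57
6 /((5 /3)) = 18 /5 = 3.60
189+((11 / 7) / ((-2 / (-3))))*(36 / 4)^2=5319 / 14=379.93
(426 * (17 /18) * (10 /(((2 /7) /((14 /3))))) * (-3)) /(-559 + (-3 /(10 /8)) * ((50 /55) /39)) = 16914898 /47967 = 352.64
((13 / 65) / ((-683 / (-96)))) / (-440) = -12 / 187825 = -0.00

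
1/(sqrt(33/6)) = sqrt(22)/11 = 0.43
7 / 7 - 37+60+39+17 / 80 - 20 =3457 / 80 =43.21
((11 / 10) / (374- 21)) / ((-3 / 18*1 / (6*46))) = -5.16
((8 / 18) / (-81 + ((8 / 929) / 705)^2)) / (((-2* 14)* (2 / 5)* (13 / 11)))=2621379157375 / 6323624433482902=0.00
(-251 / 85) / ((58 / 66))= -3.36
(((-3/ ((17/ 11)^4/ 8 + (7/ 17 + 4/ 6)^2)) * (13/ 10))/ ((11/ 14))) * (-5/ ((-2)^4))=945107163/ 1143100642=0.83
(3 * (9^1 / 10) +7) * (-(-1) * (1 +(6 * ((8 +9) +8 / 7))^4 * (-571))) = -3734717215045987 / 4802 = -777742027289.88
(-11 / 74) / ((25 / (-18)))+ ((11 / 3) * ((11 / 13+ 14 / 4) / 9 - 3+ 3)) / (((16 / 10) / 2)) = 6026867 / 2597400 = 2.32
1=1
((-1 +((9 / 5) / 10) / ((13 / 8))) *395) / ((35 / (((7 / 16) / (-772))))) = 22831 / 4014400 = 0.01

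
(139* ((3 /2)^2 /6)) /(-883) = -417 /7064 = -0.06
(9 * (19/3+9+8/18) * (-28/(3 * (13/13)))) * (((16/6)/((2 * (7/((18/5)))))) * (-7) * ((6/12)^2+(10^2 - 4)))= 612304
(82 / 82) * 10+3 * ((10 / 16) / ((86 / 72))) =995 / 86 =11.57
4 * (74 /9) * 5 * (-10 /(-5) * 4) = 11840 /9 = 1315.56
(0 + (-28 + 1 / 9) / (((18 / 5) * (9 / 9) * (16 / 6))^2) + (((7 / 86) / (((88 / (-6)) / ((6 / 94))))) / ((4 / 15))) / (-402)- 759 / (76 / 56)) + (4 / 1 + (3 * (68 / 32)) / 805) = -262444547725528829 / 472398235626240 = -555.56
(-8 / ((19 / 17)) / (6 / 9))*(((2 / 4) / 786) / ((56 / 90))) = -765 / 69692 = -0.01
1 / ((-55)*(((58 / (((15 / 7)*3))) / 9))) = -81 / 4466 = -0.02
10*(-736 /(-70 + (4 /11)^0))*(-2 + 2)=0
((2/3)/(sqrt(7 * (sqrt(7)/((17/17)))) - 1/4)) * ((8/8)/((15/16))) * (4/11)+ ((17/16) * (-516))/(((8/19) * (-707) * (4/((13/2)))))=2048 * 7^(3/4)/43464465+ 57344 * sqrt(7)/43464465+ 1605632 * 7^(1/4)/43464465+ 23543532888919/7866720449280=3.06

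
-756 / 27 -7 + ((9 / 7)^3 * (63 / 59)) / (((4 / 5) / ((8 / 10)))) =-94624 / 2891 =-32.73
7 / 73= 0.10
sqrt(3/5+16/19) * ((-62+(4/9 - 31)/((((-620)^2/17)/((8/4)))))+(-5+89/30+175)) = 38389093 * sqrt(13015)/32866200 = 133.25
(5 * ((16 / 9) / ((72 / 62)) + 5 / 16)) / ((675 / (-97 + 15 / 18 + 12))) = -241289 / 209952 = -1.15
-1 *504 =-504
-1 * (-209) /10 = 209 /10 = 20.90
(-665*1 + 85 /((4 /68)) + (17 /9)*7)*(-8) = -57112 /9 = -6345.78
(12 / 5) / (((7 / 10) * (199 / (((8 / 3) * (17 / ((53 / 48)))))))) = 52224 / 73829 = 0.71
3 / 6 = 1 / 2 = 0.50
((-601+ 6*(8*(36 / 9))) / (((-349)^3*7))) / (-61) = -409 / 18151150423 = -0.00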